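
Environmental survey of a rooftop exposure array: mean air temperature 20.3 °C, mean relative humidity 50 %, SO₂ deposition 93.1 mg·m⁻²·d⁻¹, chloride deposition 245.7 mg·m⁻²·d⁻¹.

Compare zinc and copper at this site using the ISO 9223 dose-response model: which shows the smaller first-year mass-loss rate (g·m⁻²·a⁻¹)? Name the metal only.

zinc: T>10 °C ⇒ hinge -0.071·(20.3−10) = -0.7313
  Pd branch = 0.0129·Pd^0.44·e^(0.046·RH+f) = 0.4552 μm/a
  Cl⁻ term: 0.0175·245.7^0.57·exp(0.008·50+0.085·20.3) = 3.378
  r_corr = 0.4552 + 3.378 = 3.833 μm/a
  mass loss = 3.833 μm/a × 7.14 g/cm³ = 27.37 g·m⁻²·a⁻¹
copper: f(T) = -0.080·(T−10) [T>10 °C] = -0.8240
  Pd branch = 0.0053·Pd^0.26·e^(0.059·RH+f) = 0.1444 μm/a
  Sd branch = 0.01025·Sd^0.27·e^(0.036·RH+0.049·T) = 0.7411 μm/a
  r_corr = 0.1444 + 0.7411 = 0.8854 μm/a
  mass loss = 0.8854 μm/a × 8.96 g/cm³ = 7.934 g·m⁻²·a⁻¹
Ordering by g·m⁻²·a⁻¹: zinc (27.4) > copper (7.93)

copper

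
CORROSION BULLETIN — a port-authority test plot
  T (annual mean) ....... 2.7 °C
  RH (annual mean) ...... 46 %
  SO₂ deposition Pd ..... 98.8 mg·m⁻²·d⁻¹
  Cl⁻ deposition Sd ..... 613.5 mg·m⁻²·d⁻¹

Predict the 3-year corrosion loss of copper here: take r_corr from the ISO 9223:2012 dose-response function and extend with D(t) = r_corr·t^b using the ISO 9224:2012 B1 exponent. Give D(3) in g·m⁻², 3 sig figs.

D(3) = 8.43 g·m⁻²

copper: temperature factor f = +0.126·(-7.3) = -0.9198
  Pd branch = 0.0053·Pd^0.26·e^(0.059·RH+f) = 0.1052 μm/a
  Cl⁻ term: 0.01025·613.5^0.27·exp(0.036·46+0.049·2.7) = 0.3468
  sum: 0.1052 + 0.3468 → r_corr = 0.452 μm/a
Long-term exponent b (ISO 9224 Table 2, B1) = 0.667
  D(3) = 0.452 × 3^0.667 = 0.452 × 2.081 = 0.9406 μm
  Mass loss = 0.9406 μm × 8.96 g/cm³ = 8.428 g·m⁻²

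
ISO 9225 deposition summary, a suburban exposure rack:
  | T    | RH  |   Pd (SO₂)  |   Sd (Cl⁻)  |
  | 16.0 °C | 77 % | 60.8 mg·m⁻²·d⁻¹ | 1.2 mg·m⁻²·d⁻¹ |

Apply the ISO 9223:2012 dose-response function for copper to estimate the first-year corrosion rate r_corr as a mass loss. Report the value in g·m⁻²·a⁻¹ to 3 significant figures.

r_corr = 11.4 g·m⁻²·a⁻¹

copper: T>10 °C ⇒ hinge -0.080·(16.0−10) = -0.4800
  sulphur-dioxide contribution → 0.8967 μm/a
  chloride contribution → 0.3771 μm/a
  ⇒ r_corr(copper) = 1.274 μm/a
Convert to mass loss: 1.274 μm/a × 8.96 g/cm³ = 11.41 g·m⁻²·a⁻¹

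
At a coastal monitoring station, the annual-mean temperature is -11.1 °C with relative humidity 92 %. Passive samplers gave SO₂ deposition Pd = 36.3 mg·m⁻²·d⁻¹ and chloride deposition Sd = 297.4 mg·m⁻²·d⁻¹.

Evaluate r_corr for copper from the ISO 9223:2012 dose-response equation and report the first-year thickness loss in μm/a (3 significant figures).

r_corr = 0.975 μm/a

copper: T≤10 °C ⇒ hinge +0.126·(-11.1−10) = -2.6586
  sulphur-dioxide contribution → 0.2151 μm/a
  chloride contribution → 0.7598 μm/a
  ⇒ r_corr(copper) = 0.9749 μm/a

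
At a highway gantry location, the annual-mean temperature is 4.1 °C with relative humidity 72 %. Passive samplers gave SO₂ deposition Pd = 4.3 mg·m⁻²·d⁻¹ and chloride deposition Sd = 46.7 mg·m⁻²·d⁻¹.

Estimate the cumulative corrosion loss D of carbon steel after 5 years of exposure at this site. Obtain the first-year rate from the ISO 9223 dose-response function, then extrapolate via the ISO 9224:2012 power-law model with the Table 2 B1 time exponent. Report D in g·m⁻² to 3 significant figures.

D(5) = 375 g·m⁻²

carbon steel: f(T) = +0.150·(T−10) [T≤10 °C] = -0.8850
  SO₂ term: 1.77·4.3^0.52·exp(0.02·72-0.8850) = 6.583
  Cl⁻ term: 0.102·46.7^0.62·exp(0.033·72+0.04·4.1) = 14.02
  sum: 6.583 + 14.02 → r_corr = 20.6 μm/a
Power-law: D(5) = r_corr · 5^0.523
  D(5) = 20.6 × 5^0.523 = 20.6 × 2.32 = 47.8 μm
  Mass loss = 47.8 μm × 7.85 g/cm³ = 375.2 g·m⁻²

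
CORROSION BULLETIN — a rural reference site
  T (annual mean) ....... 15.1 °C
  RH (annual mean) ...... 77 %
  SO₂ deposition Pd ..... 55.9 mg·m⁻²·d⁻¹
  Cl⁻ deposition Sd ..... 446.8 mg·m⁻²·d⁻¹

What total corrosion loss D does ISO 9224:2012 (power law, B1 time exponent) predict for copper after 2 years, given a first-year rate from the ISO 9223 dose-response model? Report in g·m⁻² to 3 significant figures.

D(2) = 38.8 g·m⁻²

copper: T>10 °C ⇒ hinge -0.080·(15.1−10) = -0.4080
  SO₂ term: 0.0053·55.9^0.26·exp(0.059·77-0.4080) = 0.9428
  Sd branch = 0.01025·Sd^0.27·e^(0.036·RH+0.049·T) = 1.784 μm/a
  r_corr = 0.9428 + 1.784 = 2.727 μm/a
Power-law: D(2) = r_corr · 2^0.667
  D(2) = 2.727 × 2^0.667 = 2.727 × 1.588 = 4.33 μm
  Mass loss = 4.33 μm × 8.96 g/cm³ = 38.8 g·m⁻²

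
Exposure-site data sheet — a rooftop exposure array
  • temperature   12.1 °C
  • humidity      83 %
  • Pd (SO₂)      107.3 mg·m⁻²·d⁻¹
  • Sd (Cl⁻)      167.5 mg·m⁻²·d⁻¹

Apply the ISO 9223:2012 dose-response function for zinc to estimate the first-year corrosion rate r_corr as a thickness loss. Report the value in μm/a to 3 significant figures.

r_corr = 5.72 μm/a

zinc: temperature factor f = -0.071·(2.1) = -0.1491
  Pd branch = 0.0129·Pd^0.44·e^(0.046·RH+f) = 3.958 μm/a
  Cl⁻ term: 0.0175·167.5^0.57·exp(0.008·83+0.085·12.1) = 1.761
  sum: 3.958 + 1.761 → r_corr = 5.719 μm/a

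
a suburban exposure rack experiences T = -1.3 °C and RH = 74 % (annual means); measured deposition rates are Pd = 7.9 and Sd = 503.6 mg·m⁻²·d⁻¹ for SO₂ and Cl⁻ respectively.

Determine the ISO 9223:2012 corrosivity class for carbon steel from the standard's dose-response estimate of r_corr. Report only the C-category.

carbon steel: f(T) = +0.150·(T−10) [T≤10 °C] = -1.6950
  SO₂ term: 1.77·7.9^0.52·exp(0.02·74-1.6950) = 4.182
  Cl⁻ term: 0.102·503.6^0.62·exp(0.033·74+0.04·-1.3) = 52.71
  sum: 4.182 + 52.71 → r_corr = 56.89 μm/a
56.9 μm/a falls in (50, 80] for carbon steel → category C4

C4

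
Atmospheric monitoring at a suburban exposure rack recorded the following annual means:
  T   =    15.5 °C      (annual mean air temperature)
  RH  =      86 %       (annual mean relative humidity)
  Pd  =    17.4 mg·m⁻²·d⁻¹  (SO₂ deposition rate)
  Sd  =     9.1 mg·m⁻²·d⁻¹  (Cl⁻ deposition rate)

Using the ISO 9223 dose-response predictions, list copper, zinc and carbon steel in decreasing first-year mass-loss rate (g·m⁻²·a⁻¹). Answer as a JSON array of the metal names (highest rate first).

["carbon steel", "copper", "zinc"]

copper: f(T) = -0.080·(T−10) [T>10 °C] = -0.4400
  sulphur-dioxide contribution → 1.146 μm/a
  chloride contribution → 0.8792 μm/a
  ⇒ r_corr(copper) = 2.026 μm/a
  mass loss = 2.026 μm/a × 8.96 g/cm³ = 18.15 g·m⁻²·a⁻¹
zinc: temperature factor f = -0.071·(5.5) = -0.3905
  sulphur-dioxide contribution → 1.603 μm/a
  chloride contribution → 0.4578 μm/a
  ⇒ r_corr(zinc) = 2.061 μm/a
  mass loss = 2.061 μm/a × 7.14 g/cm³ = 14.71 g·m⁻²·a⁻¹
carbon steel: T>10 °C ⇒ hinge -0.054·(15.5−10) = -0.2970
  sulphur-dioxide contribution → 32.44 μm/a
  chloride contribution → 12.73 μm/a
  total first-year rate 45.17 μm/a
  mass loss = 45.17 μm/a × 7.85 g/cm³ = 354.6 g·m⁻²·a⁻¹
Ordering by g·m⁻²·a⁻¹: carbon steel (355) > copper (18.1) > zinc (14.7)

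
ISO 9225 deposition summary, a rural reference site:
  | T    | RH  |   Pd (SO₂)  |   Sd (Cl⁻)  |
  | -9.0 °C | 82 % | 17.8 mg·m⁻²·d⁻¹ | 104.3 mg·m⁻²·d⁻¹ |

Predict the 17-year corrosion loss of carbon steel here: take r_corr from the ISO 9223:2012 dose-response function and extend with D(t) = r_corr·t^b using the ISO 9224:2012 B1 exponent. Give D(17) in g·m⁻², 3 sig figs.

D(17) = 738 g·m⁻²

carbon steel: T≤10 °C ⇒ hinge +0.150·(-9.0−10) = -2.8500
  Pd branch = 1.77·Pd^0.52·e^(0.02·RH+f) = 2.359 μm/a
  Sd branch = 0.102·Sd^0.62·e^(0.033·RH+0.04·T) = 19 μm/a
  sum: 2.359 + 19 → r_corr = 21.36 μm/a
ISO 9224: D(t) = r_corr · t^b with b = 0.523 (carbon steel, B1)
  D(17) = 21.36 × 17^0.523 = 21.36 × 4.401 = 94 μm
  Mass loss = 94 μm × 7.85 g/cm³ = 737.9 g·m⁻²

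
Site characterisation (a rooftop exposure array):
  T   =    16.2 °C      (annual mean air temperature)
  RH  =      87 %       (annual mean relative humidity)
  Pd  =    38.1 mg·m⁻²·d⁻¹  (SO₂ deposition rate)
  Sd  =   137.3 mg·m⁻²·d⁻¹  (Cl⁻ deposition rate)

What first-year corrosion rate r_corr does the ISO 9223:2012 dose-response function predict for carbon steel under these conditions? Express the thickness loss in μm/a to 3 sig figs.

carbon steel: T>10 °C ⇒ hinge -0.054·(16.2−10) = -0.3348
  SO₂ term: 1.77·38.1^0.52·exp(0.02·87-0.3348) = 47.9
  Sd branch = 0.102·Sd^0.62·e^(0.033·RH+0.04·T) = 72.82 μm/a
  sum: 47.9 + 72.82 → r_corr = 120.7 μm/a

r_corr = 121 μm/a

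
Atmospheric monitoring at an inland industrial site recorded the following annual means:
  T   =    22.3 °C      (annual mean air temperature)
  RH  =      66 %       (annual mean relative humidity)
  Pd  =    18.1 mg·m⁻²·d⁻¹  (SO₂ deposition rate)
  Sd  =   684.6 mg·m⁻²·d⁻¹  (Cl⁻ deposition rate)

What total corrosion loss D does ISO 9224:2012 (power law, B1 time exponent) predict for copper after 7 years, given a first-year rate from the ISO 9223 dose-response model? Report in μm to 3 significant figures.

D(7) = 7.78 μm

copper: temperature factor f = -0.080·(12.3) = -0.9840
  SO₂ term: 0.0053·18.1^0.26·exp(0.059·66-0.9840) = 0.2066
  Cl⁻ term: 0.01025·684.6^0.27·exp(0.036·66+0.049·22.3) = 1.917
  sum: 0.2066 + 1.917 → r_corr = 2.124 μm/a
ISO 9224: D(t) = r_corr · t^b with b = 0.667 (copper, B1)
  D(7) = 2.124 × 7^0.667 = 2.124 × 3.662 = 7.778 μm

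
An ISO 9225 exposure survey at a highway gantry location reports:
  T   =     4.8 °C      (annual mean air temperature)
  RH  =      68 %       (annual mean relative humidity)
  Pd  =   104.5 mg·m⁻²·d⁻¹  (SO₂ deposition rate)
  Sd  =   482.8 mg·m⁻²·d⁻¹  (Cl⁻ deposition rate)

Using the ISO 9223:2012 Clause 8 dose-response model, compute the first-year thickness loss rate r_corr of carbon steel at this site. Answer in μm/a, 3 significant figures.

r_corr = 89.2 μm/a

carbon steel: f(T) = +0.150·(T−10) [T≤10 °C] = -0.7800
  sulphur-dioxide contribution → 35.47 μm/a
  chloride contribution → 53.76 μm/a
  ⇒ r_corr(carbon steel) = 89.23 μm/a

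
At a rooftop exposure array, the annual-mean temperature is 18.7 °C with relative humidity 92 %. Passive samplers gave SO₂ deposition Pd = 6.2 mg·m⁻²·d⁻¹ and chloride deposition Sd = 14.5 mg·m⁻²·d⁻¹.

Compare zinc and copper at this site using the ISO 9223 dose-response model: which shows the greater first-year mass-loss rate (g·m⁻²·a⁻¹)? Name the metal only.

zinc: temperature factor f = -0.071·(8.7) = -0.6177
  SO₂ term: 0.0129·6.2^0.44·exp(0.046·92-0.6177) = 1.069
  Cl⁻ term: 0.0175·14.5^0.57·exp(0.008·92+0.085·18.7) = 0.8222
  sum: 1.069 + 0.8222 → r_corr = 1.891 μm/a
  mass loss = 1.891 μm/a × 7.14 g/cm³ = 13.5 g·m⁻²·a⁻¹
copper: f(T) = -0.080·(T−10) [T>10 °C] = -0.6960
  Pd branch = 0.0053·Pd^0.26·e^(0.059·RH+f) = 0.9669 μm/a
  Cl⁻ term: 0.01025·14.5^0.27·exp(0.036·92+0.049·18.7) = 1.448
  sum: 0.9669 + 1.448 → r_corr = 2.414 μm/a
  mass loss = 2.414 μm/a × 8.96 g/cm³ = 21.63 g·m⁻²·a⁻¹
Ordering by g·m⁻²·a⁻¹: copper (21.6) > zinc (13.5)

copper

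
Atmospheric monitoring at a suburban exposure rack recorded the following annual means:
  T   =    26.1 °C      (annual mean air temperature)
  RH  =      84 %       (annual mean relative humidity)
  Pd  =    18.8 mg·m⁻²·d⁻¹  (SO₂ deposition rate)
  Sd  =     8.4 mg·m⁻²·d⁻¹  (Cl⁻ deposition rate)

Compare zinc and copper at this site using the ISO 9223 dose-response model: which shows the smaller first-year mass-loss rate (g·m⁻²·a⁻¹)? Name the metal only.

zinc: T>10 °C ⇒ hinge -0.071·(26.1−10) = -1.1431
  Pd branch = 0.0129·Pd^0.44·e^(0.046·RH+f) = 0.7127 μm/a
  Sd branch = 0.0175·Sd^0.57·e^(0.008·RH+0.085·T) = 1.06 μm/a
  r_corr = 0.7127 + 1.06 = 1.772 μm/a
  mass loss = 1.772 μm/a × 7.14 g/cm³ = 12.66 g·m⁻²·a⁻¹
copper: T>10 °C ⇒ hinge -0.080·(26.1−10) = -1.2880
  SO₂ term: 0.0053·18.8^0.26·exp(0.059·84-1.2880) = 0.4452
  Sd branch = 0.01025·Sd^0.27·e^(0.036·RH+0.049·T) = 1.346 μm/a
  sum: 0.4452 + 1.346 → r_corr = 1.791 μm/a
  mass loss = 1.791 μm/a × 8.96 g/cm³ = 16.05 g·m⁻²·a⁻¹
Ordering by g·m⁻²·a⁻¹: copper (16) > zinc (12.7)

zinc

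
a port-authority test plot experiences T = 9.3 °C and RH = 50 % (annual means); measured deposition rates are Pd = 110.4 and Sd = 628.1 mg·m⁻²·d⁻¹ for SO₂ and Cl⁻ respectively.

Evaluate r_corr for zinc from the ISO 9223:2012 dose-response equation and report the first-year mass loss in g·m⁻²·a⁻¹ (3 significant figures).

r_corr = 23.3 g·m⁻²·a⁻¹

zinc: T≤10 °C ⇒ hinge +0.038·(9.3−10) = -0.0266
  Pd branch = 0.0129·Pd^0.44·e^(0.046·RH+f) = 0.9927 μm/a
  Sd branch = 0.0175·Sd^0.57·e^(0.008·RH+0.085·T) = 2.264 μm/a
  r_corr = 0.9927 + 2.264 = 3.257 μm/a
Convert to mass loss: 3.257 μm/a × 7.14 g/cm³ = 23.26 g·m⁻²·a⁻¹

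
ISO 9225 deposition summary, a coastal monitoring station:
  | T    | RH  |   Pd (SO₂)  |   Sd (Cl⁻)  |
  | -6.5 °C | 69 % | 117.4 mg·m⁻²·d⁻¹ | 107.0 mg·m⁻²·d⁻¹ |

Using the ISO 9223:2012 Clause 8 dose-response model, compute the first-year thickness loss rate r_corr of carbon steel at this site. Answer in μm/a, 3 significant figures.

r_corr = 21.0 μm/a

carbon steel: f(T) = +0.150·(T−10) [T≤10 °C] = -2.4750
  Pd branch = 1.77·Pd^0.52·e^(0.02·RH+f) = 7.057 μm/a
  Cl⁻ term: 0.102·107.0^0.62·exp(0.033·69+0.04·-6.5) = 13.89
  sum: 7.057 + 13.89 → r_corr = 20.95 μm/a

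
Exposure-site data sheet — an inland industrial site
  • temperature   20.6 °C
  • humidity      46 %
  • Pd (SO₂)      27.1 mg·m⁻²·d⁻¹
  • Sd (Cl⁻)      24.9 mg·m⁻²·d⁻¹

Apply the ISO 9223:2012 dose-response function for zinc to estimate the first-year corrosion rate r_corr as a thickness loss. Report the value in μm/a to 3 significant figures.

r_corr = 1.13 μm/a

zinc: f(T) = -0.071·(T−10) [T>10 °C] = -0.7526
  SO₂ term: 0.0129·27.1^0.44·exp(0.046·46-0.7526) = 0.2154
  Cl⁻ term: 0.0175·24.9^0.57·exp(0.008·46+0.085·20.6) = 0.9102
  sum: 0.2154 + 0.9102 → r_corr = 1.126 μm/a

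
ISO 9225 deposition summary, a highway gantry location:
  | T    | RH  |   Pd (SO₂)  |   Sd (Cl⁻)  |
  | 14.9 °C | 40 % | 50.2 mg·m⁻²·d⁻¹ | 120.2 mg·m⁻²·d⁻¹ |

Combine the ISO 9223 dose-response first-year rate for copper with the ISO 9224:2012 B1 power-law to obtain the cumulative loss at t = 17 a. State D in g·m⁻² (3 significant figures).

D(17) = 25.6 g·m⁻²

copper: T>10 °C ⇒ hinge -0.080·(14.9−10) = -0.3920
  Pd branch = 0.0053·Pd^0.26·e^(0.059·RH+f) = 0.105 μm/a
  Sd branch = 0.01025·Sd^0.27·e^(0.036·RH+0.049·T) = 0.3272 μm/a
  sum: 0.105 + 0.3272 → r_corr = 0.4322 μm/a
Power-law: D(17) = r_corr · 17^0.667
  D(17) = 0.4322 × 17^0.667 = 0.4322 × 6.618 = 2.86 μm
  Mass loss = 2.86 μm × 8.96 g/cm³ = 25.62 g·m⁻²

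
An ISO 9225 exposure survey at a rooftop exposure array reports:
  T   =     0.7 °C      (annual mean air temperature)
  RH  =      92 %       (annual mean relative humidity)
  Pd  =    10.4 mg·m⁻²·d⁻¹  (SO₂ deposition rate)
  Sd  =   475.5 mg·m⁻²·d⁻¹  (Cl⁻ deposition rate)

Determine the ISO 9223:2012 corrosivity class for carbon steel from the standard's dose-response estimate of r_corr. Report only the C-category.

carbon steel: temperature factor f = +0.150·(-9.3) = -1.3950
  sulphur-dioxide contribution → 9.335 μm/a
  chloride contribution → 99.8 μm/a
  total first-year rate 109.1 μm/a
ISO 9223 Table 2 (carbon steel): 80 < 109 ≤ 200 μm/a ⇒ C5

C5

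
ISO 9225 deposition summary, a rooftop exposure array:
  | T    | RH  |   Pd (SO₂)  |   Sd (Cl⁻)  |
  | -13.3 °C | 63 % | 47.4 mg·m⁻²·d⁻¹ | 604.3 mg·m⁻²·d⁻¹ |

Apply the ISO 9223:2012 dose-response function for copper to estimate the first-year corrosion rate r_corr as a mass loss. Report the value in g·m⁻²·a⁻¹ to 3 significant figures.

r_corr = 2.89 g·m⁻²·a⁻¹

copper: f(T) = +0.126·(T−10) [T≤10 °C] = -2.9358
  SO₂ term: 0.0053·47.4^0.26·exp(0.059·63-2.9358) = 0.03157
  Cl⁻ term: 0.01025·604.3^0.27·exp(0.036·63+0.049·-13.3) = 0.2908
  r_corr = 0.03157 + 0.2908 = 0.3224 μm/a
Convert to mass loss: 0.3224 μm/a × 8.96 g/cm³ = 2.889 g·m⁻²·a⁻¹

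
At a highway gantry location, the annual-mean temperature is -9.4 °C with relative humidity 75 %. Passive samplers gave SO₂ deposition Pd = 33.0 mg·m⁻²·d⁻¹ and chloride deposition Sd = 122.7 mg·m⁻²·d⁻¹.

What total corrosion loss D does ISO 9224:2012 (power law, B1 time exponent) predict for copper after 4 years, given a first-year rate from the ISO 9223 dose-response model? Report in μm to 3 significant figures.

copper: f(T) = +0.126·(T−10) [T≤10 °C] = -2.4444
  Pd branch = 0.0053·Pd^0.26·e^(0.059·RH+f) = 0.09534 μm/a
  Cl⁻ term: 0.01025·122.7^0.27·exp(0.036·75+0.049·-9.4) = 0.3526
  sum: 0.09534 + 0.3526 → r_corr = 0.4479 μm/a
Long-term exponent b (ISO 9224 Table 2, B1) = 0.667
  D(4) = 0.4479 × 4^0.667 = 0.4479 × 2.521 = 1.129 μm

D(4) = 1.13 μm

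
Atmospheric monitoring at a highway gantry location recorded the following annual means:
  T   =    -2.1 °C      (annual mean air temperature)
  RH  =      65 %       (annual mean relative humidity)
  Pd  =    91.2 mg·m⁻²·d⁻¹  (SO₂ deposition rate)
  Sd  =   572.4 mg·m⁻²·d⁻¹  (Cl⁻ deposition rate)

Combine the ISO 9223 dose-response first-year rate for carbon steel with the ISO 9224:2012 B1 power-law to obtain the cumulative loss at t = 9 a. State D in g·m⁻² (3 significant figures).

D(9) = 1.29e+03 g·m⁻²

carbon steel: T≤10 °C ⇒ hinge +0.150·(-2.1−10) = -1.8150
  Pd branch = 1.77·Pd^0.52·e^(0.02·RH+f) = 11.05 μm/a
  Cl⁻ term: 0.102·572.4^0.62·exp(0.033·65+0.04·-2.1) = 41.06
  sum: 11.05 + 41.06 → r_corr = 52.12 μm/a
Long-term exponent b (ISO 9224 Table 2, B1) = 0.523
  D(9) = 52.12 × 9^0.523 = 52.12 × 3.156 = 164.5 μm
  Mass loss = 164.5 μm × 7.85 g/cm³ = 1291 g·m⁻²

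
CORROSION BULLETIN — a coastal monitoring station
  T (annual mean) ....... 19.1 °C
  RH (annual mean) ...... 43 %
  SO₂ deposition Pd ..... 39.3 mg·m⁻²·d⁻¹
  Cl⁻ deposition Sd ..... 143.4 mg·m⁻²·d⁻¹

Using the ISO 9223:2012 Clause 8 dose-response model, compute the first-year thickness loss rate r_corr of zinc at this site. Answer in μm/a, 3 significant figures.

r_corr = 2.37 μm/a

zinc: temperature factor f = -0.071·(9.1) = -0.6461
  SO₂ term: 0.0129·39.3^0.44·exp(0.046·43-0.6461) = 0.2458
  Cl⁻ term: 0.0175·143.4^0.57·exp(0.008·43+0.085·19.1) = 2.122
  sum: 0.2458 + 2.122 → r_corr = 2.368 μm/a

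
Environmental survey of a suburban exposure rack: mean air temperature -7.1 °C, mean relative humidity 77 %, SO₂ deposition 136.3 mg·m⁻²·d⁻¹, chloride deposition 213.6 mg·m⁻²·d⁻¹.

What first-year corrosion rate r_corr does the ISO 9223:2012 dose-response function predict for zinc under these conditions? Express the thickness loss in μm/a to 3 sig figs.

r_corr = 2.40 μm/a

zinc: temperature factor f = +0.038·(-17.1) = -0.6498
  sulphur-dioxide contribution → 2.022 μm/a
  chloride contribution → 0.377 μm/a
  ⇒ r_corr(zinc) = 2.399 μm/a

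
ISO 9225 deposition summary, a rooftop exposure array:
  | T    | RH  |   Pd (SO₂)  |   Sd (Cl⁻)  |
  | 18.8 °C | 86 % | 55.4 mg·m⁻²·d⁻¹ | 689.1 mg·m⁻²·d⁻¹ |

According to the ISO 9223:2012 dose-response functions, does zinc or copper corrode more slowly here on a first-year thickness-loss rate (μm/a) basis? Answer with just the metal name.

zinc: f(T) = -0.071·(T−10) [T>10 °C] = -0.6248
  Pd branch = 0.0129·Pd^0.44·e^(0.046·RH+f) = 2.111 μm/a
  Sd branch = 0.0175·Sd^0.57·e^(0.008·RH+0.085·T) = 7.139 μm/a
  sum: 2.111 + 7.139 → r_corr = 9.25 μm/a
copper: temperature factor f = -0.080·(8.8) = -0.7040
  SO₂ term: 0.0053·55.4^0.26·exp(0.059·86-0.7040) = 1.19
  Sd branch = 0.01025·Sd^0.27·e^(0.036·RH+0.049·T) = 3.324 μm/a
  r_corr = 1.19 + 3.324 = 4.514 μm/a
Ordering by μm/a: zinc (9.25) > copper (4.51)

copper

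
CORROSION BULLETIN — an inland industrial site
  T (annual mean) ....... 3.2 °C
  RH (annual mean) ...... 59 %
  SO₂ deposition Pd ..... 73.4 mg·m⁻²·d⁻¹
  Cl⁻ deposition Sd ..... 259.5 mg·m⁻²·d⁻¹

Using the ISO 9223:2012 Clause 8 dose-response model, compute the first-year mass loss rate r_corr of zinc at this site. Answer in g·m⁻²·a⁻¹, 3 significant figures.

r_corr = 13.4 g·m⁻²·a⁻¹

zinc: T≤10 °C ⇒ hinge +0.038·(3.2−10) = -0.2584
  sulphur-dioxide contribution → 0.9953 μm/a
  chloride contribution → 0.8754 μm/a
  total first-year rate 1.871 μm/a
Convert to mass loss: 1.871 μm/a × 7.14 g/cm³ = 13.36 g·m⁻²·a⁻¹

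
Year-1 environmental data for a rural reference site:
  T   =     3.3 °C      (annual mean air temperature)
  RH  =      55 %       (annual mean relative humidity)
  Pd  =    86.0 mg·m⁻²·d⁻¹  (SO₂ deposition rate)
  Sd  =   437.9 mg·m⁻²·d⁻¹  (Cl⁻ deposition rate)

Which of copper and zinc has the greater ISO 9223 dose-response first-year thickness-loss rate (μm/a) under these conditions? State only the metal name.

zinc

copper: f(T) = +0.126·(T−10) [T≤10 °C] = -0.8442
  Pd branch = 0.0053·Pd^0.26·e^(0.059·RH+f) = 0.1862 μm/a
  Sd branch = 0.01025·Sd^0.27·e^(0.036·RH+0.049·T) = 0.4508 μm/a
  r_corr = 0.1862 + 0.4508 = 0.637 μm/a
zinc: temperature factor f = +0.038·(-6.7) = -0.2546
  SO₂ term: 0.0129·86.0^0.44·exp(0.046·55-0.2546) = 0.8912
  Cl⁻ term: 0.0175·437.9^0.57·exp(0.008·55+0.085·3.3) = 1.152
  sum: 0.8912 + 1.152 → r_corr = 2.043 μm/a
Ordering by μm/a: zinc (2.04) > copper (0.637)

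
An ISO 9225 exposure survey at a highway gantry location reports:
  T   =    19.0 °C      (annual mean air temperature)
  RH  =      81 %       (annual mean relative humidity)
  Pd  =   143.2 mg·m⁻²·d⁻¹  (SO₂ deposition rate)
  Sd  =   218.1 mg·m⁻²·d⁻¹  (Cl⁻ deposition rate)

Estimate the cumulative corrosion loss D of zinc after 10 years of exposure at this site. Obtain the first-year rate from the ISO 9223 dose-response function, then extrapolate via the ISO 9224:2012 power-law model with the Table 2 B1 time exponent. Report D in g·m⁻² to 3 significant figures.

zinc: f(T) = -0.071·(T−10) [T>10 °C] = -0.6390
  SO₂ term: 0.0129·143.2^0.44·exp(0.046·81-0.6390) = 2.511
  Cl⁻ term: 0.0175·218.1^0.57·exp(0.008·81+0.085·19.0) = 3.621
  sum: 2.511 + 3.621 → r_corr = 6.133 μm/a
Power-law: D(10) = r_corr · 10^0.813
  D(10) = 6.133 × 10^0.813 = 6.133 × 6.501 = 39.87 μm
  Mass loss = 39.87 μm × 7.14 g/cm³ = 284.7 g·m⁻²

D(10) = 285 g·m⁻²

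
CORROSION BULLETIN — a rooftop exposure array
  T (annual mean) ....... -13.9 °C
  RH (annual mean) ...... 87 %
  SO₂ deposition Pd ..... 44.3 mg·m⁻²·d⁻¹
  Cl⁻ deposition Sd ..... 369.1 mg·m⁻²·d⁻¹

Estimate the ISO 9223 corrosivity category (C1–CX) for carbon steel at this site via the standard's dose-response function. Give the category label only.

C3

carbon steel: f(T) = +0.150·(T−10) [T≤10 °C] = -3.5850
  SO₂ term: 1.77·44.3^0.52·exp(0.02·87-3.5850) = 2.008
  Cl⁻ term: 0.102·369.1^0.62·exp(0.033·87+0.04·-13.9) = 40.33
  sum: 2.008 + 40.33 → r_corr = 42.34 μm/a
42.3 μm/a falls in (25, 50] for carbon steel → category C3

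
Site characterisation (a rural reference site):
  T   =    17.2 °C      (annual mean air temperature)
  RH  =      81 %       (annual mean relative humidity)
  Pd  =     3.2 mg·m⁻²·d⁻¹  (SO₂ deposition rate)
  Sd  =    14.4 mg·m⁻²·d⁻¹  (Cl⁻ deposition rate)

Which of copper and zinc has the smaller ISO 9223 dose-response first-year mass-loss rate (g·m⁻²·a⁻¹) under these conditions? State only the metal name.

zinc

copper: T>10 °C ⇒ hinge -0.080·(17.2−10) = -0.5760
  Pd branch = 0.0053·Pd^0.26·e^(0.059·RH+f) = 0.4797 μm/a
  Sd branch = 0.01025·Sd^0.27·e^(0.036·RH+0.049·T) = 0.9035 μm/a
  r_corr = 0.4797 + 0.9035 = 1.383 μm/a
  mass loss = 1.383 μm/a × 8.96 g/cm³ = 12.39 g·m⁻²·a⁻¹
zinc: f(T) = -0.071·(T−10) [T>10 °C] = -0.5112
  SO₂ term: 0.0129·3.2^0.44·exp(0.046·81-0.5112) = 0.5358
  Cl⁻ term: 0.0175·14.4^0.57·exp(0.008·81+0.085·17.2) = 0.6602
  sum: 0.5358 + 0.6602 → r_corr = 1.196 μm/a
  mass loss = 1.196 μm/a × 7.14 g/cm³ = 8.54 g·m⁻²·a⁻¹
Ordering by g·m⁻²·a⁻¹: copper (12.4) > zinc (8.54)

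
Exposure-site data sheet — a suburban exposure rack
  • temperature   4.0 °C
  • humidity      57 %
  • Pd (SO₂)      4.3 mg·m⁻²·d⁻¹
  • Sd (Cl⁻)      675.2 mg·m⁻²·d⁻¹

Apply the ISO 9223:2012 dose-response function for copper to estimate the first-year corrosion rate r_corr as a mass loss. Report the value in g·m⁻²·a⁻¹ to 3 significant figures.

copper: T≤10 °C ⇒ hinge +0.126·(4.0−10) = -0.7560
  sulphur-dioxide contribution → 0.105 μm/a
  chloride contribution → 0.5636 μm/a
  total first-year rate 0.6686 μm/a
Convert to mass loss: 0.6686 μm/a × 8.96 g/cm³ = 5.991 g·m⁻²·a⁻¹

r_corr = 5.99 g·m⁻²·a⁻¹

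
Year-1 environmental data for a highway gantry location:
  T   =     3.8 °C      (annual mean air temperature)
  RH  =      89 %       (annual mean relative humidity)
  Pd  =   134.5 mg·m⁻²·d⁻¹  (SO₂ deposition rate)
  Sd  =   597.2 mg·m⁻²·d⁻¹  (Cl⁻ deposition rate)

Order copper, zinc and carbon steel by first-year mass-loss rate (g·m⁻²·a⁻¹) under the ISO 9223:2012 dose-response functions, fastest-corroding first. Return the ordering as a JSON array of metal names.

copper: f(T) = +0.126·(T−10) [T≤10 °C] = -0.7812
  Pd branch = 0.0053·Pd^0.26·e^(0.059·RH+f) = 1.656 μm/a
  Cl⁻ term: 0.01025·597.2^0.27·exp(0.036·89+0.049·3.8) = 1.709
  sum: 1.656 + 1.709 → r_corr = 3.364 μm/a
  mass loss = 3.364 μm/a × 8.96 g/cm³ = 30.14 g·m⁻²·a⁻¹
zinc: f(T) = +0.038·(T−10) [T≤10 °C] = -0.2356
  Pd branch = 0.0129·Pd^0.44·e^(0.046·RH+f) = 5.283 μm/a
  Cl⁻ term: 0.0175·597.2^0.57·exp(0.008·89+0.085·3.8) = 1.883
  sum: 5.283 + 1.883 → r_corr = 7.167 μm/a
  mass loss = 7.167 μm/a × 7.14 g/cm³ = 51.17 g·m⁻²·a⁻¹
carbon steel: f(T) = +0.150·(T−10) [T≤10 °C] = -0.9300
  SO₂ term: 1.77·134.5^0.52·exp(0.02·89-0.9300) = 52.97
  Cl⁻ term: 0.102·597.2^0.62·exp(0.033·89+0.04·3.8) = 117.9
  sum: 52.97 + 117.9 → r_corr = 170.8 μm/a
  mass loss = 170.8 μm/a × 7.85 g/cm³ = 1341 g·m⁻²·a⁻¹
Ordering by g·m⁻²·a⁻¹: carbon steel (1340) > zinc (51.2) > copper (30.1)

["carbon steel", "zinc", "copper"]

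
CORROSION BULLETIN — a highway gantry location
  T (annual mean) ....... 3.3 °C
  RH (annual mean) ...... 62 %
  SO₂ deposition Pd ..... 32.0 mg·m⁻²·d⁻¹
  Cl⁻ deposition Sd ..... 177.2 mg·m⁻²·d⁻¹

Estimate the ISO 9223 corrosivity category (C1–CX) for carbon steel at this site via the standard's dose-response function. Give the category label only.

C3

carbon steel: temperature factor f = +0.150·(-6.7) = -1.0050
  Pd branch = 1.77·Pd^0.52·e^(0.02·RH+f) = 13.57 μm/a
  Cl⁻ term: 0.102·177.2^0.62·exp(0.033·62+0.04·3.3) = 22.31
  sum: 13.57 + 22.31 → r_corr = 35.89 μm/a
Category bounds: 25…50 μm/a bracket r_corr ⇒ C3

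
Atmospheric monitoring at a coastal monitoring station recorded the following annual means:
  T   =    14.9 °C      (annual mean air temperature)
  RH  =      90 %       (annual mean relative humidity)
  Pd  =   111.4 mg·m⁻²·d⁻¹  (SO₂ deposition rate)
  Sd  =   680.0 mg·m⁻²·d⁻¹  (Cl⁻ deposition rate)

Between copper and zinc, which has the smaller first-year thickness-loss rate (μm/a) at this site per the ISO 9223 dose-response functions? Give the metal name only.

copper: f(T) = -0.080·(T−10) [T>10 °C] = -0.3920
  Pd branch = 0.0053·Pd^0.26·e^(0.059·RH+f) = 2.468 μm/a
  Cl⁻ term: 0.01025·680.0^0.27·exp(0.036·90+0.049·14.9) = 3.16
  sum: 2.468 + 3.16 → r_corr = 5.628 μm/a
zinc: T>10 °C ⇒ hinge -0.071·(14.9−10) = -0.3479
  SO₂ term: 0.0129·111.4^0.44·exp(0.046·90-0.3479) = 4.551
  Cl⁻ term: 0.0175·680.0^0.57·exp(0.008·90+0.085·14.9) = 5.252
  r_corr = 4.551 + 5.252 = 9.803 μm/a
Ordering by μm/a: zinc (9.8) > copper (5.63)

copper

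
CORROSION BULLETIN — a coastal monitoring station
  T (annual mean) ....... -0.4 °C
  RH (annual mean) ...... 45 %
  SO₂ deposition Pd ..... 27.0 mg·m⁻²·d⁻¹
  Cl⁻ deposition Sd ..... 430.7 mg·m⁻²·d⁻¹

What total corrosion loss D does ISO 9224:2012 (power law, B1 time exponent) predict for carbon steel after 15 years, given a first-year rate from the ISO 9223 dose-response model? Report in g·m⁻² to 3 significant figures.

carbon steel: temperature factor f = +0.150·(-10.4) = -1.5600
  sulphur-dioxide contribution → 5.077 μm/a
  chloride contribution → 19.04 μm/a
  ⇒ r_corr(carbon steel) = 24.12 μm/a
Power-law: D(15) = r_corr · 15^0.523
  D(15) = 24.12 × 15^0.523 = 24.12 × 4.122 = 99.43 μm
  Mass loss = 99.43 μm × 7.85 g/cm³ = 780.5 g·m⁻²

D(15) = 781 g·m⁻²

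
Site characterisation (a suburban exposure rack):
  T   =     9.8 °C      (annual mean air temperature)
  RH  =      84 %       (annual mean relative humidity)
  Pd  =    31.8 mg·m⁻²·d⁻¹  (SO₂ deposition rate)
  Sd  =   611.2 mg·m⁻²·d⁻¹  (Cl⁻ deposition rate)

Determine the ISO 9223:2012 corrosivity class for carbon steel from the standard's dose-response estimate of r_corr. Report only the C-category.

C5

carbon steel: T≤10 °C ⇒ hinge +0.150·(9.8−10) = -0.0300
  sulphur-dioxide contribution → 55.7 μm/a
  chloride contribution → 128.9 μm/a
  total first-year rate 184.6 μm/a
ISO 9223 Table 2 (carbon steel): 80 < 185 ≤ 200 μm/a ⇒ C5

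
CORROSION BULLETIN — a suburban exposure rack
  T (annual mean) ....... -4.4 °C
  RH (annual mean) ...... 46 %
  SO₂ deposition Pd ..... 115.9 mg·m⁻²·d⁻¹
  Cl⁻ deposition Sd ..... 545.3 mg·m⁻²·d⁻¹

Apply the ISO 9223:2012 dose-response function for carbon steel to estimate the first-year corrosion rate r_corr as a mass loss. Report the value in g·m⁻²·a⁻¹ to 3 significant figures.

r_corr = 200 g·m⁻²·a⁻¹

carbon steel: f(T) = +0.150·(T−10) [T≤10 °C] = -2.1600
  sulphur-dioxide contribution → 6.064 μm/a
  chloride contribution → 19.41 μm/a
  total first-year rate 25.48 μm/a
Convert to mass loss: 25.48 μm/a × 7.85 g/cm³ = 200 g·m⁻²·a⁻¹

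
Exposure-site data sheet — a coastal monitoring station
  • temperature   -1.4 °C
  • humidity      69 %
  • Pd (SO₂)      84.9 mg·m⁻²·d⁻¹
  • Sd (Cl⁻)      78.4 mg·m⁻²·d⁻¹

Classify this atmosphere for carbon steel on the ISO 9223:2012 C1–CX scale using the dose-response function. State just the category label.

carbon steel: temperature factor f = +0.150·(-11.4) = -1.7100
  SO₂ term: 1.77·84.9^0.52·exp(0.02·69-1.7100) = 12.81
  Cl⁻ term: 0.102·78.4^0.62·exp(0.033·69+0.04·-1.4) = 14.05
  sum: 12.81 + 14.05 → r_corr = 26.86 μm/a
26.9 μm/a falls in (25, 50] for carbon steel → category C3

C3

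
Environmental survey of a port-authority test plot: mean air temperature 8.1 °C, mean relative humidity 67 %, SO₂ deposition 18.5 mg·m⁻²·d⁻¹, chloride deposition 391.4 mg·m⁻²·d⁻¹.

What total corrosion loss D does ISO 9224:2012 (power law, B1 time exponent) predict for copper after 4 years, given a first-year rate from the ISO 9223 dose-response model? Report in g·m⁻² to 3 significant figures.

D(4) = 29.7 g·m⁻²

copper: f(T) = +0.126·(T−10) [T≤10 °C] = -0.2394
  sulphur-dioxide contribution → 0.464 μm/a
  chloride contribution → 0.8524 μm/a
  ⇒ r_corr(copper) = 1.316 μm/a
Long-term exponent b (ISO 9224 Table 2, B1) = 0.667
  D(4) = 1.316 × 4^0.667 = 1.316 × 2.521 = 3.319 μm
  Mass loss = 3.319 μm × 8.96 g/cm³ = 29.73 g·m⁻²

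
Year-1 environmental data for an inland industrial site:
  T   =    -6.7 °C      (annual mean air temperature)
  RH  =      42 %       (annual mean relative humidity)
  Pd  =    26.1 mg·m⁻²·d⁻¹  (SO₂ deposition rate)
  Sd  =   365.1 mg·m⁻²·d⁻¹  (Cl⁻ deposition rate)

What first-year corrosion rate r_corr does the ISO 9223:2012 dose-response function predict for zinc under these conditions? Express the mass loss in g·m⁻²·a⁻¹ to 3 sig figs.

r_corr = 4.27 g·m⁻²·a⁻¹

zinc: temperature factor f = +0.038·(-16.7) = -0.6346
  sulphur-dioxide contribution → 0.1983 μm/a
  chloride contribution → 0.4001 μm/a
  total first-year rate 0.5985 μm/a
Convert to mass loss: 0.5985 μm/a × 7.14 g/cm³ = 4.273 g·m⁻²·a⁻¹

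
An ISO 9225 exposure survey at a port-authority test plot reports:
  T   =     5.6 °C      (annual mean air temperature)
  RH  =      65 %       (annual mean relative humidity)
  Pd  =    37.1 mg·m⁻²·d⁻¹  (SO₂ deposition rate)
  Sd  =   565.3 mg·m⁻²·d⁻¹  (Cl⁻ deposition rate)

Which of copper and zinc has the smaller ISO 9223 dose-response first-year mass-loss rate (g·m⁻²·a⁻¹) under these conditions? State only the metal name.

copper

copper: T≤10 °C ⇒ hinge +0.126·(5.6−10) = -0.5544
  sulphur-dioxide contribution → 0.3606 μm/a
  chloride contribution → 0.7749 μm/a
  total first-year rate 1.136 μm/a
  mass loss = 1.136 μm/a × 8.96 g/cm³ = 10.17 g·m⁻²·a⁻¹
zinc: f(T) = +0.038·(T−10) [T≤10 °C] = -0.1672
  sulphur-dioxide contribution → 1.064 μm/a
  chloride contribution → 1.755 μm/a
  ⇒ r_corr(zinc) = 2.82 μm/a
  mass loss = 2.82 μm/a × 7.14 g/cm³ = 20.13 g·m⁻²·a⁻¹
Ordering by g·m⁻²·a⁻¹: zinc (20.1) > copper (10.2)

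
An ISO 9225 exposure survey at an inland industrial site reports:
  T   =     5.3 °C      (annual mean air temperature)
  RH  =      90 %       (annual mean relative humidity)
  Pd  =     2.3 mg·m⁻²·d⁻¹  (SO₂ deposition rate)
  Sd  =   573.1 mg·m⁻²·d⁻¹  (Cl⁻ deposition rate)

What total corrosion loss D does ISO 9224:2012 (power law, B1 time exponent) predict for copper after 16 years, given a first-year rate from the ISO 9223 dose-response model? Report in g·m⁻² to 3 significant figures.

copper: T≤10 °C ⇒ hinge +0.126·(5.3−10) = -0.5922
  sulphur-dioxide contribution → 0.7366 μm/a
  chloride contribution → 1.885 μm/a
  ⇒ r_corr(copper) = 2.622 μm/a
Long-term exponent b (ISO 9224 Table 2, B1) = 0.667
  D(16) = 2.622 × 16^0.667 = 2.622 × 6.355 = 16.66 μm
  Mass loss = 16.66 μm × 8.96 g/cm³ = 149.3 g·m⁻²

D(16) = 149 g·m⁻²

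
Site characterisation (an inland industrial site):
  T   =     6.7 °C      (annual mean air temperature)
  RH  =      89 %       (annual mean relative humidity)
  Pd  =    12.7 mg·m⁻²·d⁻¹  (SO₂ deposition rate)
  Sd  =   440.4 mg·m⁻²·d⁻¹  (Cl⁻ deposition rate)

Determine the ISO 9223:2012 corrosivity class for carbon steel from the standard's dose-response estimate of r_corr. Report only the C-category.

C5

carbon steel: temperature factor f = +0.150·(-3.3) = -0.4950
  Pd branch = 1.77·Pd^0.52·e^(0.02·RH+f) = 23.99 μm/a
  Cl⁻ term: 0.102·440.4^0.62·exp(0.033·89+0.04·6.7) = 109.6
  r_corr = 23.99 + 109.6 = 133.6 μm/a
134 μm/a falls in (80, 200] for carbon steel → category C5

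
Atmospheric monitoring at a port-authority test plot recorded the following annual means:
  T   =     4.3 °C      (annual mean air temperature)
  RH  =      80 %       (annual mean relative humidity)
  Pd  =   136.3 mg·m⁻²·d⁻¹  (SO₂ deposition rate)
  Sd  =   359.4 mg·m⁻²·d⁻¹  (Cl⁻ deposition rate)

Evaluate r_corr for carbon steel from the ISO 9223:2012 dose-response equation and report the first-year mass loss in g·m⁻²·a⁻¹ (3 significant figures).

carbon steel: temperature factor f = +0.150·(-5.7) = -0.8550
  Pd branch = 1.77·Pd^0.52·e^(0.02·RH+f) = 48.02 μm/a
  Sd branch = 0.102·Sd^0.62·e^(0.033·RH+0.04·T) = 65.21 μm/a
  sum: 48.02 + 65.21 → r_corr = 113.2 μm/a
Convert to mass loss: 113.2 μm/a × 7.85 g/cm³ = 888.9 g·m⁻²·a⁻¹

r_corr = 889 g·m⁻²·a⁻¹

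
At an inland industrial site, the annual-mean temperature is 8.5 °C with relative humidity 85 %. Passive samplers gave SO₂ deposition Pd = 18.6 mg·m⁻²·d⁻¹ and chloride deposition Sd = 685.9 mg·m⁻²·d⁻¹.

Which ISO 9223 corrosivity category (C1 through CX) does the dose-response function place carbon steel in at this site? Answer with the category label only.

carbon steel: temperature factor f = +0.150·(-1.5) = -0.2250
  sulphur-dioxide contribution → 35.38 μm/a
  chloride contribution → 135.8 μm/a
  ⇒ r_corr(carbon steel) = 171.2 μm/a
ISO 9223 Table 2 (carbon steel): 80 < 171 ≤ 200 μm/a ⇒ C5

C5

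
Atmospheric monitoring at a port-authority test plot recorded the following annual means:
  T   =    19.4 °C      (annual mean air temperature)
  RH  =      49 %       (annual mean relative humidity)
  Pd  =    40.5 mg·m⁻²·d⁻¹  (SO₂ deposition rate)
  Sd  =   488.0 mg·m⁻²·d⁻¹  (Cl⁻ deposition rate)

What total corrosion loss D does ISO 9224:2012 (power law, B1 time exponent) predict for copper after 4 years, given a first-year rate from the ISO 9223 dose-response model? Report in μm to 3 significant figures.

copper: f(T) = -0.080·(T−10) [T>10 °C] = -0.7520
  sulphur-dioxide contribution → 0.1178 μm/a
  chloride contribution → 0.8233 μm/a
  ⇒ r_corr(copper) = 0.9411 μm/a
ISO 9224: D(t) = r_corr · t^b with b = 0.667 (copper, B1)
  D(4) = 0.9411 × 4^0.667 = 0.9411 × 2.521 = 2.372 μm

D(4) = 2.37 μm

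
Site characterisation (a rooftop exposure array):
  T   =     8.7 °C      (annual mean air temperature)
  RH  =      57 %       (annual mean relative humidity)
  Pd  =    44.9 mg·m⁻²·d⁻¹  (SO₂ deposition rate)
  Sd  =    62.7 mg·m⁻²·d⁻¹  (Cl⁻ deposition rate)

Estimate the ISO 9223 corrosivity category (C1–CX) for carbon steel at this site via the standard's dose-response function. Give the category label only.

C3

carbon steel: temperature factor f = +0.150·(-1.3) = -0.1950
  Pd branch = 1.77·Pd^0.52·e^(0.02·RH+f) = 32.93 μm/a
  Sd branch = 0.102·Sd^0.62·e^(0.033·RH+0.04·T) = 12.33 μm/a
  sum: 32.93 + 12.33 → r_corr = 45.26 μm/a
ISO 9223 Table 2 (carbon steel): 25 < 45.3 ≤ 50 μm/a ⇒ C3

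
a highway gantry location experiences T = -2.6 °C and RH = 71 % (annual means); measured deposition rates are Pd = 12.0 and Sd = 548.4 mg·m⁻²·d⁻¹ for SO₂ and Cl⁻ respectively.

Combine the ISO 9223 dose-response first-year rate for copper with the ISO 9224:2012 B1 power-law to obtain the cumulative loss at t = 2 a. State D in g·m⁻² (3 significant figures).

D(2) = 11.0 g·m⁻²

copper: T≤10 °C ⇒ hinge +0.126·(-2.6−10) = -1.5876
  SO₂ term: 0.0053·12.0^0.26·exp(0.059·71-1.5876) = 0.1363
  Sd branch = 0.01025·Sd^0.27·e^(0.036·RH+0.049·T) = 0.6383 μm/a
  sum: 0.1363 + 0.6383 → r_corr = 0.7746 μm/a
Power-law: D(2) = r_corr · 2^0.667
  D(2) = 0.7746 × 2^0.667 = 0.7746 × 1.588 = 1.23 μm
  Mass loss = 1.23 μm × 8.96 g/cm³ = 11.02 g·m⁻²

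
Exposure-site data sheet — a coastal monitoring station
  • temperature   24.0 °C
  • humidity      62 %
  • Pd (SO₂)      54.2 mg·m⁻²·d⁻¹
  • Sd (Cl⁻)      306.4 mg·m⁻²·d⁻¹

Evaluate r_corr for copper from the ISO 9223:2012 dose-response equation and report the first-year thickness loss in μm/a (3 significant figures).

r_corr = 1.64 μm/a

copper: temperature factor f = -0.080·(14.0) = -1.1200
  sulphur-dioxide contribution → 0.1894 μm/a
  chloride contribution → 1.452 μm/a
  total first-year rate 1.642 μm/a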